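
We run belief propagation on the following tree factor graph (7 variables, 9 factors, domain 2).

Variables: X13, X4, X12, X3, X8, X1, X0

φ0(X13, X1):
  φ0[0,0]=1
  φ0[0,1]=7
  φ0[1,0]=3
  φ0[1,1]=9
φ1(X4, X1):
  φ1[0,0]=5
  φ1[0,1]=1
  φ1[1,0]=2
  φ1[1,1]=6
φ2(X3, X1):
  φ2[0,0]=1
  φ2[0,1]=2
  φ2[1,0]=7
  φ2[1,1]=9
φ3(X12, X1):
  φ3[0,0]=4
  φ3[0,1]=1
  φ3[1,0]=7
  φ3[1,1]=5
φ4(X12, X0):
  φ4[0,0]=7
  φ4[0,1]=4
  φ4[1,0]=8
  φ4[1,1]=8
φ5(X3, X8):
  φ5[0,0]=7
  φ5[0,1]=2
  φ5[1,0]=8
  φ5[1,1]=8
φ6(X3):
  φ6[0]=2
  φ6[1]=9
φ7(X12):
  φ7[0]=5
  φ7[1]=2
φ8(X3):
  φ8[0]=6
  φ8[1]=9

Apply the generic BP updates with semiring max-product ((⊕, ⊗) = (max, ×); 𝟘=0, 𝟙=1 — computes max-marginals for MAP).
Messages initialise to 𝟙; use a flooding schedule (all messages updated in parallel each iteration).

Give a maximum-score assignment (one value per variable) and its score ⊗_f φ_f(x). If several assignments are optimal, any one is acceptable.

assignment: (X13=1, X4=1, X12=1, X3=1, X8=0, X1=1, X0=0); score = 25194240

init: all messages = 𝟙 over 2 values
r1 m[φ0→X13] = [7, 9]
r1 m[φ0→X1] = [3, 9]
r1 m[φ1→X4] = [5, 6]
r1 m[φ1→X1] = [5, 6]
r1 m[φ2→X3] = [2, 9]
r1 m[φ2→X1] = [7, 9]
r1 m[φ3→X12] = [4, 7]
r1 m[φ3→X1] = [7, 5]
r1 m[φ4→X12] = [7, 8]
r1 m[φ4→X0] = [8, 8]
r1 m[φ5→X3] = [7, 8]
r1 m[φ5→X8] = [8, 8]
r1 m[φ6→X3] = [2, 9]
r1 m[φ7→X12] = [5, 2]
r1 m[φ8→X3] = [6, 9]
r1 m[X13→φ0] = [1, 1]
r1 m[X4→φ1] = [1, 1]
r1 m[X12→φ3] = [1, 1]
r1 m[X12→φ4] = [1, 1]
r1 m[X12→φ7] = [1, 1]
r1 m[X3→φ2] = [1, 1]
r1 m[X3→φ5] = [1, 1]
r1 m[X3→φ6] = [1, 1]
r1 m[X3→φ8] = [1, 1]
r1 m[X8→φ5] = [1, 1]
r1 m[X1→φ0] = [1, 1]
r1 m[X1→φ1] = [1, 1]
r1 m[X1→φ2] = [1, 1]
r1 m[X1→φ3] = [1, 1]
r1 m[X0→φ4] = [1, 1]
r2 m[φ0→X13] = [7, 9]
r2 m[φ0→X1] = [3, 9]
r2 m[φ1→X4] = [5, 6]
r2 m[φ1→X1] = [5, 6]
r2 m[φ2→X3] = [2, 9]
r2 m[φ2→X1] = [7, 9]
r2 m[φ3→X12] = [4, 7]
r2 m[φ3→X1] = [7, 5]
r2 m[φ4→X12] = [7, 8]
r2 m[φ4→X0] = [8, 8]
r2 m[φ5→X3] = [7, 8]
r2 m[φ5→X8] = [8, 8]
r2 m[φ6→X3] = [2, 9]
r2 m[φ7→X12] = [5, 2]
r2 m[φ8→X3] = [6, 9]
r2 m[X13→φ0] = [1, 1]
r2 m[X4→φ1] = [1, 1]
r2 m[X12→φ3] = [35, 16]
r2 m[X12→φ4] = [20, 14]
r2 m[X12→φ7] = [28, 56]
r2 m[X3→φ2] = [84, 648]
r2 m[X3→φ5] = [24, 729]
r2 m[X3→φ6] = [84, 648]
r2 m[X3→φ8] = [28, 648]
r2 m[X8→φ5] = [1, 1]
r2 m[X1→φ0] = [245, 270]
r2 m[X1→φ1] = [147, 405]
r2 m[X1→φ2] = [105, 270]
r2 m[X1→φ3] = [105, 486]
r2 m[X0→φ4] = [1, 1]
r3 m[φ0→X13] = [1890, 2430]
r3 m[φ0→X1] = [3, 9]
r3 m[φ1→X4] = [735, 2430]
r3 m[φ1→X1] = [5, 6]
r3 m[φ2→X3] = [540, 2430]
r3 m[φ2→X1] = [4536, 5832]
r3 m[φ3→X12] = [486, 2430]
r3 m[φ3→X1] = [140, 80]
r3 m[φ4→X12] = [7, 8]
r3 m[φ4→X0] = [140, 112]
r3 m[φ5→X3] = [7, 8]
r3 m[φ5→X8] = [5832, 5832]
r3 m[φ6→X3] = [2, 9]
r3 m[φ7→X12] = [5, 2]
r3 m[φ8→X3] = [6, 9]
r3 m[X13→φ0] = [1, 1]
r3 m[X4→φ1] = [1, 1]
r3 m[X12→φ3] = [35, 16]
r3 m[X12→φ4] = [20, 14]
r3 m[X12→φ7] = [28, 56]
r3 m[X3→φ2] = [84, 648]
r3 m[X3→φ5] = [24, 729]
r3 m[X3→φ6] = [84, 648]
r3 m[X3→φ8] = [28, 648]
r3 m[X8→φ5] = [1, 1]
r3 m[X1→φ0] = [245, 270]
r3 m[X1→φ1] = [147, 405]
r3 m[X1→φ2] = [105, 270]
r3 m[X1→φ3] = [105, 486]
r3 m[X0→φ4] = [1, 1]
r4 m[φ0→X13] = [1890, 2430]
r4 m[φ0→X1] = [3, 9]
r4 m[φ1→X4] = [735, 2430]
r4 m[φ1→X1] = [5, 6]
r4 m[φ2→X3] = [540, 2430]
r4 m[φ2→X1] = [4536, 5832]
r4 m[φ3→X12] = [486, 2430]
r4 m[φ3→X1] = [140, 80]
r4 m[φ4→X12] = [7, 8]
r4 m[φ4→X0] = [140, 112]
r4 m[φ5→X3] = [7, 8]
r4 m[φ5→X8] = [5832, 5832]
r4 m[φ6→X3] = [2, 9]
r4 m[φ7→X12] = [5, 2]
r4 m[φ8→X3] = [6, 9]
r4 m[X13→φ0] = [1, 1]
r4 m[X4→φ1] = [1, 1]
r4 m[X12→φ3] = [35, 16]
r4 m[X12→φ4] = [2430, 4860]
r4 m[X12→φ7] = [3402, 19440]
r4 m[X3→φ2] = [84, 648]
r4 m[X3→φ5] = [6480, 196830]
r4 m[X3→φ6] = [22680, 174960]
r4 m[X3→φ8] = [7560, 174960]
r4 m[X8→φ5] = [1, 1]
r4 m[X1→φ0] = [3175200, 2799360]
r4 m[X1→φ1] = [1905120, 4199040]
r4 m[X1→φ2] = [2100, 4320]
r4 m[X1→φ3] = [68040, 314928]
r4 m[X0→φ4] = [1, 1]
r5 m[φ0→X13] = [19595520, 25194240]
r5 m[φ0→X1] = [3, 9]
r5 m[φ1→X4] = [9525600, 25194240]
r5 m[φ1→X1] = [5, 6]
r5 m[φ2→X3] = [8640, 38880]
r5 m[φ2→X1] = [4536, 5832]
r5 m[φ3→X12] = [314928, 1574640]
r5 m[φ3→X1] = [140, 80]
r5 m[φ4→X12] = [7, 8]
r5 m[φ4→X0] = [38880, 38880]
r5 m[φ5→X3] = [7, 8]
r5 m[φ5→X8] = [1574640, 1574640]
r5 m[φ6→X3] = [2, 9]
r5 m[φ7→X12] = [5, 2]
r5 m[φ8→X3] = [6, 9]
r5 m[X13→φ0] = [1, 1]
r5 m[X4→φ1] = [1, 1]
r5 m[X12→φ3] = [35, 16]
r5 m[X12→φ4] = [2430, 4860]
r5 m[X12→φ7] = [3402, 19440]
r5 m[X3→φ2] = [84, 648]
r5 m[X3→φ5] = [6480, 196830]
r5 m[X3→φ6] = [22680, 174960]
r5 m[X3→φ8] = [7560, 174960]
r5 m[X8→φ5] = [1, 1]
r5 m[X1→φ0] = [3175200, 2799360]
r5 m[X1→φ1] = [1905120, 4199040]
r5 m[X1→φ2] = [2100, 4320]
r5 m[X1→φ3] = [68040, 314928]
r5 m[X0→φ4] = [1, 1]
r6 m[φ0→X13] = [19595520, 25194240]
r6 m[φ0→X1] = [3, 9]
r6 m[φ1→X4] = [9525600, 25194240]
r6 m[φ1→X1] = [5, 6]
r6 m[φ2→X3] = [8640, 38880]
r6 m[φ2→X1] = [4536, 5832]
r6 m[φ3→X12] = [314928, 1574640]
r6 m[φ3→X1] = [140, 80]
r6 m[φ4→X12] = [7, 8]
r6 m[φ4→X0] = [38880, 38880]
r6 m[φ5→X3] = [7, 8]
r6 m[φ5→X8] = [1574640, 1574640]
r6 m[φ6→X3] = [2, 9]
r6 m[φ7→X12] = [5, 2]
r6 m[φ8→X3] = [6, 9]
r6 m[X13→φ0] = [1, 1]
r6 m[X4→φ1] = [1, 1]
r6 m[X12→φ3] = [35, 16]
r6 m[X12→φ4] = [1574640, 3149280]
r6 m[X12→φ7] = [2204496, 12597120]
r6 m[X3→φ2] = [84, 648]
r6 m[X3→φ5] = [103680, 3149280]
r6 m[X3→φ6] = [362880, 2799360]
r6 m[X3→φ8] = [120960, 2799360]
r6 m[X8→φ5] = [1, 1]
r6 m[X1→φ0] = [3175200, 2799360]
r6 m[X1→φ1] = [1905120, 4199040]
r6 m[X1→φ2] = [2100, 4320]
r6 m[X1→φ3] = [68040, 314928]
r6 m[X0→φ4] = [1, 1]
r7 m[φ0→X13] = [19595520, 25194240]
r7 m[φ0→X1] = [3, 9]
r7 m[φ1→X4] = [9525600, 25194240]
r7 m[φ1→X1] = [5, 6]
r7 m[φ2→X3] = [8640, 38880]
r7 m[φ2→X1] = [4536, 5832]
r7 m[φ3→X12] = [314928, 1574640]
r7 m[φ3→X1] = [140, 80]
r7 m[φ4→X12] = [7, 8]
r7 m[φ4→X0] = [25194240, 25194240]
r7 m[φ5→X3] = [7, 8]
r7 m[φ5→X8] = [25194240, 25194240]
r7 m[φ6→X3] = [2, 9]
r7 m[φ7→X12] = [5, 2]
r7 m[φ8→X3] = [6, 9]
r7 m[X13→φ0] = [1, 1]
r7 m[X4→φ1] = [1, 1]
r7 m[X12→φ3] = [35, 16]
r7 m[X12→φ4] = [1574640, 3149280]
r7 m[X12→φ7] = [2204496, 12597120]
r7 m[X3→φ2] = [84, 648]
r7 m[X3→φ5] = [103680, 3149280]
r7 m[X3→φ6] = [362880, 2799360]
r7 m[X3→φ8] = [120960, 2799360]
r7 m[X8→φ5] = [1, 1]
r7 m[X1→φ0] = [3175200, 2799360]
r7 m[X1→φ1] = [1905120, 4199040]
r7 m[X1→φ2] = [2100, 4320]
r7 m[X1→φ3] = [68040, 314928]
r7 m[X0→φ4] = [1, 1]
r8 m[φ0→X13] = [19595520, 25194240]
r8 m[φ0→X1] = [3, 9]
r8 m[φ1→X4] = [9525600, 25194240]
r8 m[φ1→X1] = [5, 6]
r8 m[φ2→X3] = [8640, 38880]
r8 m[φ2→X1] = [4536, 5832]
r8 m[φ3→X12] = [314928, 1574640]
r8 m[φ3→X1] = [140, 80]
r8 m[φ4→X12] = [7, 8]
r8 m[φ4→X0] = [25194240, 25194240]
r8 m[φ5→X3] = [7, 8]
r8 m[φ5→X8] = [25194240, 25194240]
r8 m[φ6→X3] = [2, 9]
r8 m[φ7→X12] = [5, 2]
r8 m[φ8→X3] = [6, 9]
r8 m[X13→φ0] = [1, 1]
r8 m[X4→φ1] = [1, 1]
r8 m[X12→φ3] = [35, 16]
r8 m[X12→φ4] = [1574640, 3149280]
r8 m[X12→φ7] = [2204496, 12597120]
r8 m[X3→φ2] = [84, 648]
r8 m[X3→φ5] = [103680, 3149280]
r8 m[X3→φ6] = [362880, 2799360]
r8 m[X3→φ8] = [120960, 2799360]
r8 m[X8→φ5] = [1, 1]
r8 m[X1→φ0] = [3175200, 2799360]
r8 m[X1→φ1] = [1905120, 4199040]
r8 m[X1→φ2] = [2100, 4320]
r8 m[X1→φ3] = [68040, 314928]
r8 m[X0→φ4] = [1, 1]
fixed point reached at round 8
traceback from X13: (X13=1, X4=1, X12=1, X3=1, X8=0, X1=1, X0=0), score=25194240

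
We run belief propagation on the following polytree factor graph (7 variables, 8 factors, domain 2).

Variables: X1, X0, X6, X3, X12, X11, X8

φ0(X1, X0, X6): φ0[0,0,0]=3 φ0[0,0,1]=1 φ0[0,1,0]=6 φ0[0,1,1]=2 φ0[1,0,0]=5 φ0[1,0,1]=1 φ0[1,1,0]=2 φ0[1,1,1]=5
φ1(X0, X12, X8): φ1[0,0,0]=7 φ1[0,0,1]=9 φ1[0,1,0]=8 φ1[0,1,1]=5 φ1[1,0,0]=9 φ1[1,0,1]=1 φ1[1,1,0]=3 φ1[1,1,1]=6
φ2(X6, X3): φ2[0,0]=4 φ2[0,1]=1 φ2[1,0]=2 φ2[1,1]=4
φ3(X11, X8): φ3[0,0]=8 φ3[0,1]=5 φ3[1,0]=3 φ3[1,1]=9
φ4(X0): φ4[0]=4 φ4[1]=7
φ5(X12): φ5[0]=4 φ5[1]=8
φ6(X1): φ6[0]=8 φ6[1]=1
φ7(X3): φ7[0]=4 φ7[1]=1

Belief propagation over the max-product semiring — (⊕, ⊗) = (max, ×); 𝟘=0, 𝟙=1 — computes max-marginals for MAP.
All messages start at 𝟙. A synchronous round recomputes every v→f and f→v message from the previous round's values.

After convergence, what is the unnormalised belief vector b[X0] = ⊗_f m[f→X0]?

b[X0] = [786432, 2322432]

init: all messages = 𝟙 over 2 values
r1 m[φ0→X1] = [6, 5]
r1 m[φ0→X0] = [5, 6]
r1 m[φ0→X6] = [6, 5]
r1 m[φ1→X0] = [9, 9]
r1 m[φ1→X12] = [9, 8]
r1 m[φ1→X8] = [9, 9]
r1 m[φ2→X6] = [4, 4]
r1 m[φ2→X3] = [4, 4]
r1 m[φ3→X11] = [8, 9]
r1 m[φ3→X8] = [8, 9]
r1 m[φ4→X0] = [4, 7]
r1 m[φ5→X12] = [4, 8]
r1 m[φ6→X1] = [8, 1]
r1 m[φ7→X3] = [4, 1]
r1 m[X1→φ0] = [1, 1]
r1 m[X1→φ6] = [1, 1]
r1 m[X0→φ0] = [1, 1]
r1 m[X0→φ1] = [1, 1]
r1 m[X0→φ4] = [1, 1]
r1 m[X6→φ0] = [1, 1]
r1 m[X6→φ2] = [1, 1]
r1 m[X3→φ2] = [1, 1]
r1 m[X3→φ7] = [1, 1]
r1 m[X12→φ1] = [1, 1]
r1 m[X12→φ5] = [1, 1]
r1 m[X11→φ3] = [1, 1]
r1 m[X8→φ1] = [1, 1]
r1 m[X8→φ3] = [1, 1]
r2 m[φ0→X1] = [6, 5]
r2 m[φ0→X0] = [5, 6]
r2 m[φ0→X6] = [6, 5]
r2 m[φ1→X0] = [9, 9]
r2 m[φ1→X12] = [9, 8]
r2 m[φ1→X8] = [9, 9]
r2 m[φ2→X6] = [4, 4]
r2 m[φ2→X3] = [4, 4]
r2 m[φ3→X11] = [8, 9]
r2 m[φ3→X8] = [8, 9]
r2 m[φ4→X0] = [4, 7]
r2 m[φ5→X12] = [4, 8]
r2 m[φ6→X1] = [8, 1]
r2 m[φ7→X3] = [4, 1]
r2 m[X1→φ0] = [8, 1]
r2 m[X1→φ6] = [6, 5]
r2 m[X0→φ0] = [36, 63]
r2 m[X0→φ1] = [20, 42]
r2 m[X0→φ4] = [45, 54]
r2 m[X6→φ0] = [4, 4]
r2 m[X6→φ2] = [6, 5]
r2 m[X3→φ2] = [4, 1]
r2 m[X3→φ7] = [4, 4]
r2 m[X12→φ1] = [4, 8]
r2 m[X12→φ5] = [9, 8]
r2 m[X11→φ3] = [1, 1]
r2 m[X8→φ1] = [8, 9]
r2 m[X8→φ3] = [9, 9]
r3 m[φ0→X1] = [1512, 1260]
r3 m[φ0→X0] = [96, 192]
r3 m[φ0→X6] = [3024, 1008]
r3 m[φ1→X0] = [512, 432]
r3 m[φ1→X12] = [3024, 2268]
r3 m[φ1→X8] = [1512, 2016]
r3 m[φ2→X6] = [16, 8]
r3 m[φ2→X3] = [24, 20]
r3 m[φ3→X11] = [72, 81]
r3 m[φ3→X8] = [8, 9]
r3 m[φ4→X0] = [4, 7]
r3 m[φ5→X12] = [4, 8]
r3 m[φ6→X1] = [8, 1]
r3 m[φ7→X3] = [4, 1]
r3 m[X1→φ0] = [8, 1]
r3 m[X1→φ6] = [6, 5]
r3 m[X0→φ0] = [36, 63]
r3 m[X0→φ1] = [20, 42]
r3 m[X0→φ4] = [45, 54]
r3 m[X6→φ0] = [4, 4]
r3 m[X6→φ2] = [6, 5]
r3 m[X3→φ2] = [4, 1]
r3 m[X3→φ7] = [4, 4]
r3 m[X12→φ1] = [4, 8]
r3 m[X12→φ5] = [9, 8]
r3 m[X11→φ3] = [1, 1]
r3 m[X8→φ1] = [8, 9]
r3 m[X8→φ3] = [9, 9]
r4 m[φ0→X1] = [1512, 1260]
r4 m[φ0→X0] = [96, 192]
r4 m[φ0→X6] = [3024, 1008]
r4 m[φ1→X0] = [512, 432]
r4 m[φ1→X12] = [3024, 2268]
r4 m[φ1→X8] = [1512, 2016]
r4 m[φ2→X6] = [16, 8]
r4 m[φ2→X3] = [24, 20]
r4 m[φ3→X11] = [72, 81]
r4 m[φ3→X8] = [8, 9]
r4 m[φ4→X0] = [4, 7]
r4 m[φ5→X12] = [4, 8]
r4 m[φ6→X1] = [8, 1]
r4 m[φ7→X3] = [4, 1]
r4 m[X1→φ0] = [8, 1]
r4 m[X1→φ6] = [1512, 1260]
r4 m[X0→φ0] = [2048, 3024]
r4 m[X0→φ1] = [384, 1344]
r4 m[X0→φ4] = [49152, 82944]
r4 m[X6→φ0] = [16, 8]
r4 m[X6→φ2] = [3024, 1008]
r4 m[X3→φ2] = [4, 1]
r4 m[X3→φ7] = [24, 20]
r4 m[X12→φ1] = [4, 8]
r4 m[X12→φ5] = [3024, 2268]
r4 m[X11→φ3] = [1, 1]
r4 m[X8→φ1] = [8, 9]
r4 m[X8→φ3] = [1512, 2016]
r5 m[φ0→X1] = [290304, 163840]
r5 m[φ0→X0] = [384, 768]
r5 m[φ0→X6] = [145152, 48384]
r5 m[φ1→X0] = [512, 432]
r5 m[φ1→X12] = [96768, 72576]
r5 m[φ1→X8] = [48384, 64512]
r5 m[φ2→X6] = [16, 8]
r5 m[φ2→X3] = [12096, 4032]
r5 m[φ3→X11] = [12096, 18144]
r5 m[φ3→X8] = [8, 9]
r5 m[φ4→X0] = [4, 7]
r5 m[φ5→X12] = [4, 8]
r5 m[φ6→X1] = [8, 1]
r5 m[φ7→X3] = [4, 1]
r5 m[X1→φ0] = [8, 1]
r5 m[X1→φ6] = [1512, 1260]
r5 m[X0→φ0] = [2048, 3024]
r5 m[X0→φ1] = [384, 1344]
r5 m[X0→φ4] = [49152, 82944]
r5 m[X6→φ0] = [16, 8]
r5 m[X6→φ2] = [3024, 1008]
r5 m[X3→φ2] = [4, 1]
r5 m[X3→φ7] = [24, 20]
r5 m[X12→φ1] = [4, 8]
r5 m[X12→φ5] = [3024, 2268]
r5 m[X11→φ3] = [1, 1]
r5 m[X8→φ1] = [8, 9]
r5 m[X8→φ3] = [1512, 2016]
r6 m[φ0→X1] = [290304, 163840]
r6 m[φ0→X0] = [384, 768]
r6 m[φ0→X6] = [145152, 48384]
r6 m[φ1→X0] = [512, 432]
r6 m[φ1→X12] = [96768, 72576]
r6 m[φ1→X8] = [48384, 64512]
r6 m[φ2→X6] = [16, 8]
r6 m[φ2→X3] = [12096, 4032]
r6 m[φ3→X11] = [12096, 18144]
r6 m[φ3→X8] = [8, 9]
r6 m[φ4→X0] = [4, 7]
r6 m[φ5→X12] = [4, 8]
r6 m[φ6→X1] = [8, 1]
r6 m[φ7→X3] = [4, 1]
r6 m[X1→φ0] = [8, 1]
r6 m[X1→φ6] = [290304, 163840]
r6 m[X0→φ0] = [2048, 3024]
r6 m[X0→φ1] = [1536, 5376]
r6 m[X0→φ4] = [196608, 331776]
r6 m[X6→φ0] = [16, 8]
r6 m[X6→φ2] = [145152, 48384]
r6 m[X3→φ2] = [4, 1]
r6 m[X3→φ7] = [12096, 4032]
r6 m[X12→φ1] = [4, 8]
r6 m[X12→φ5] = [96768, 72576]
r6 m[X11→φ3] = [1, 1]
r6 m[X8→φ1] = [8, 9]
r6 m[X8→φ3] = [48384, 64512]
r7 m[φ0→X1] = [290304, 163840]
r7 m[φ0→X0] = [384, 768]
r7 m[φ0→X6] = [145152, 48384]
r7 m[φ1→X0] = [512, 432]
r7 m[φ1→X12] = [387072, 290304]
r7 m[φ1→X8] = [193536, 258048]
r7 m[φ2→X6] = [16, 8]
r7 m[φ2→X3] = [580608, 193536]
r7 m[φ3→X11] = [387072, 580608]
r7 m[φ3→X8] = [8, 9]
r7 m[φ4→X0] = [4, 7]
r7 m[φ5→X12] = [4, 8]
r7 m[φ6→X1] = [8, 1]
r7 m[φ7→X3] = [4, 1]
r7 m[X1→φ0] = [8, 1]
r7 m[X1→φ6] = [290304, 163840]
r7 m[X0→φ0] = [2048, 3024]
r7 m[X0→φ1] = [1536, 5376]
r7 m[X0→φ4] = [196608, 331776]
r7 m[X6→φ0] = [16, 8]
r7 m[X6→φ2] = [145152, 48384]
r7 m[X3→φ2] = [4, 1]
r7 m[X3→φ7] = [12096, 4032]
r7 m[X12→φ1] = [4, 8]
r7 m[X12→φ5] = [96768, 72576]
r7 m[X11→φ3] = [1, 1]
r7 m[X8→φ1] = [8, 9]
r7 m[X8→φ3] = [48384, 64512]
r8 m[φ0→X1] = [290304, 163840]
r8 m[φ0→X0] = [384, 768]
r8 m[φ0→X6] = [145152, 48384]
r8 m[φ1→X0] = [512, 432]
r8 m[φ1→X12] = [387072, 290304]
r8 m[φ1→X8] = [193536, 258048]
r8 m[φ2→X6] = [16, 8]
r8 m[φ2→X3] = [580608, 193536]
r8 m[φ3→X11] = [387072, 580608]
r8 m[φ3→X8] = [8, 9]
r8 m[φ4→X0] = [4, 7]
r8 m[φ5→X12] = [4, 8]
r8 m[φ6→X1] = [8, 1]
r8 m[φ7→X3] = [4, 1]
r8 m[X1→φ0] = [8, 1]
r8 m[X1→φ6] = [290304, 163840]
r8 m[X0→φ0] = [2048, 3024]
r8 m[X0→φ1] = [1536, 5376]
r8 m[X0→φ4] = [196608, 331776]
r8 m[X6→φ0] = [16, 8]
r8 m[X6→φ2] = [145152, 48384]
r8 m[X3→φ2] = [4, 1]
r8 m[X3→φ7] = [580608, 193536]
r8 m[X12→φ1] = [4, 8]
r8 m[X12→φ5] = [387072, 290304]
r8 m[X11→φ3] = [1, 1]
r8 m[X8→φ1] = [8, 9]
r8 m[X8→φ3] = [193536, 258048]
r9 m[φ0→X1] = [290304, 163840]
r9 m[φ0→X0] = [384, 768]
r9 m[φ0→X6] = [145152, 48384]
r9 m[φ1→X0] = [512, 432]
r9 m[φ1→X12] = [387072, 290304]
r9 m[φ1→X8] = [193536, 258048]
r9 m[φ2→X6] = [16, 8]
r9 m[φ2→X3] = [580608, 193536]
r9 m[φ3→X11] = [1548288, 2322432]
r9 m[φ3→X8] = [8, 9]
r9 m[φ4→X0] = [4, 7]
r9 m[φ5→X12] = [4, 8]
r9 m[φ6→X1] = [8, 1]
r9 m[φ7→X3] = [4, 1]
r9 m[X1→φ0] = [8, 1]
r9 m[X1→φ6] = [290304, 163840]
r9 m[X0→φ0] = [2048, 3024]
r9 m[X0→φ1] = [1536, 5376]
r9 m[X0→φ4] = [196608, 331776]
r9 m[X6→φ0] = [16, 8]
r9 m[X6→φ2] = [145152, 48384]
r9 m[X3→φ2] = [4, 1]
r9 m[X3→φ7] = [580608, 193536]
r9 m[X12→φ1] = [4, 8]
r9 m[X12→φ5] = [387072, 290304]
r9 m[X11→φ3] = [1, 1]
r9 m[X8→φ1] = [8, 9]
r9 m[X8→φ3] = [193536, 258048]
r10 m[φ0→X1] = [290304, 163840]
r10 m[φ0→X0] = [384, 768]
r10 m[φ0→X6] = [145152, 48384]
r10 m[φ1→X0] = [512, 432]
r10 m[φ1→X12] = [387072, 290304]
r10 m[φ1→X8] = [193536, 258048]
r10 m[φ2→X6] = [16, 8]
r10 m[φ2→X3] = [580608, 193536]
r10 m[φ3→X11] = [1548288, 2322432]
r10 m[φ3→X8] = [8, 9]
r10 m[φ4→X0] = [4, 7]
r10 m[φ5→X12] = [4, 8]
r10 m[φ6→X1] = [8, 1]
r10 m[φ7→X3] = [4, 1]
r10 m[X1→φ0] = [8, 1]
r10 m[X1→φ6] = [290304, 163840]
r10 m[X0→φ0] = [2048, 3024]
r10 m[X0→φ1] = [1536, 5376]
r10 m[X0→φ4] = [196608, 331776]
r10 m[X6→φ0] = [16, 8]
r10 m[X6→φ2] = [145152, 48384]
r10 m[X3→φ2] = [4, 1]
r10 m[X3→φ7] = [580608, 193536]
r10 m[X12→φ1] = [4, 8]
r10 m[X12→φ5] = [387072, 290304]
r10 m[X11→φ3] = [1, 1]
r10 m[X8→φ1] = [8, 9]
r10 m[X8→φ3] = [193536, 258048]
fixed point reached at round 10
b[X0] = ⊗ incoming = [786432, 2322432]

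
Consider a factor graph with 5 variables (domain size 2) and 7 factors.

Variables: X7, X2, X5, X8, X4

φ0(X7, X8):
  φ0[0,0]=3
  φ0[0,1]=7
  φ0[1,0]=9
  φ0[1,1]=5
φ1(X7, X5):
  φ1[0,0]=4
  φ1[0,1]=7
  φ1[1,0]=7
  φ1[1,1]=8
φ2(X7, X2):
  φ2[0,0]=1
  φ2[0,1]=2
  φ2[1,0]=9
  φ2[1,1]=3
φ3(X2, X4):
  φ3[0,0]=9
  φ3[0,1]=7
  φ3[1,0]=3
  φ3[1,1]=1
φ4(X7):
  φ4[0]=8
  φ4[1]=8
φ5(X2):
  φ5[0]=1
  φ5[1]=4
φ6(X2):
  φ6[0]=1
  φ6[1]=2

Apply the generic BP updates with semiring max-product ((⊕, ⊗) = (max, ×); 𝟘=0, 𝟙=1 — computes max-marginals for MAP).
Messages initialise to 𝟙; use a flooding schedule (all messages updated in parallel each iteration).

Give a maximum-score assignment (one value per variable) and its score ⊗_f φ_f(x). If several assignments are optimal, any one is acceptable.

assignment: (X7=1, X2=0, X5=1, X8=0, X4=0); score = 46656

init: all messages = 𝟙 over 2 values
r1 m[φ0→X7] = [7, 9]
r1 m[φ0→X8] = [9, 7]
r1 m[φ1→X7] = [7, 8]
r1 m[φ1→X5] = [7, 8]
r1 m[φ2→X7] = [2, 9]
r1 m[φ2→X2] = [9, 3]
r1 m[φ3→X2] = [9, 3]
r1 m[φ3→X4] = [9, 7]
r1 m[φ4→X7] = [8, 8]
r1 m[φ5→X2] = [1, 4]
r1 m[φ6→X2] = [1, 2]
r1 m[X7→φ0] = [1, 1]
r1 m[X7→φ1] = [1, 1]
r1 m[X7→φ2] = [1, 1]
r1 m[X7→φ4] = [1, 1]
r1 m[X2→φ2] = [1, 1]
r1 m[X2→φ3] = [1, 1]
r1 m[X2→φ5] = [1, 1]
r1 m[X2→φ6] = [1, 1]
r1 m[X5→φ1] = [1, 1]
r1 m[X8→φ0] = [1, 1]
r1 m[X4→φ3] = [1, 1]
r2 m[φ0→X7] = [7, 9]
r2 m[φ0→X8] = [9, 7]
r2 m[φ1→X7] = [7, 8]
r2 m[φ1→X5] = [7, 8]
r2 m[φ2→X7] = [2, 9]
r2 m[φ2→X2] = [9, 3]
r2 m[φ3→X2] = [9, 3]
r2 m[φ3→X4] = [9, 7]
r2 m[φ4→X7] = [8, 8]
r2 m[φ5→X2] = [1, 4]
r2 m[φ6→X2] = [1, 2]
r2 m[X7→φ0] = [112, 576]
r2 m[X7→φ1] = [112, 648]
r2 m[X7→φ2] = [392, 576]
r2 m[X7→φ4] = [98, 648]
r2 m[X2→φ2] = [9, 24]
r2 m[X2→φ3] = [9, 24]
r2 m[X2→φ5] = [81, 18]
r2 m[X2→φ6] = [81, 36]
r2 m[X5→φ1] = [1, 1]
r2 m[X8→φ0] = [1, 1]
r2 m[X4→φ3] = [1, 1]
r3 m[φ0→X7] = [7, 9]
r3 m[φ0→X8] = [5184, 2880]
r3 m[φ1→X7] = [7, 8]
r3 m[φ1→X5] = [4536, 5184]
r3 m[φ2→X7] = [48, 81]
r3 m[φ2→X2] = [5184, 1728]
r3 m[φ3→X2] = [9, 3]
r3 m[φ3→X4] = [81, 63]
r3 m[φ4→X7] = [8, 8]
r3 m[φ5→X2] = [1, 4]
r3 m[φ6→X2] = [1, 2]
r3 m[X7→φ0] = [112, 576]
r3 m[X7→φ1] = [112, 648]
r3 m[X7→φ2] = [392, 576]
r3 m[X7→φ4] = [98, 648]
r3 m[X2→φ2] = [9, 24]
r3 m[X2→φ3] = [9, 24]
r3 m[X2→φ5] = [81, 18]
r3 m[X2→φ6] = [81, 36]
r3 m[X5→φ1] = [1, 1]
r3 m[X8→φ0] = [1, 1]
r3 m[X4→φ3] = [1, 1]
r4 m[φ0→X7] = [7, 9]
r4 m[φ0→X8] = [5184, 2880]
r4 m[φ1→X7] = [7, 8]
r4 m[φ1→X5] = [4536, 5184]
r4 m[φ2→X7] = [48, 81]
r4 m[φ2→X2] = [5184, 1728]
r4 m[φ3→X2] = [9, 3]
r4 m[φ3→X4] = [81, 63]
r4 m[φ4→X7] = [8, 8]
r4 m[φ5→X2] = [1, 4]
r4 m[φ6→X2] = [1, 2]
r4 m[X7→φ0] = [2688, 5184]
r4 m[X7→φ1] = [2688, 5832]
r4 m[X7→φ2] = [392, 576]
r4 m[X7→φ4] = [2352, 5832]
r4 m[X2→φ2] = [9, 24]
r4 m[X2→φ3] = [5184, 13824]
r4 m[X2→φ5] = [46656, 10368]
r4 m[X2→φ6] = [46656, 20736]
r4 m[X5→φ1] = [1, 1]
r4 m[X8→φ0] = [1, 1]
r4 m[X4→φ3] = [1, 1]
r5 m[φ0→X7] = [7, 9]
r5 m[φ0→X8] = [46656, 25920]
r5 m[φ1→X7] = [7, 8]
r5 m[φ1→X5] = [40824, 46656]
r5 m[φ2→X7] = [48, 81]
r5 m[φ2→X2] = [5184, 1728]
r5 m[φ3→X2] = [9, 3]
r5 m[φ3→X4] = [46656, 36288]
r5 m[φ4→X7] = [8, 8]
r5 m[φ5→X2] = [1, 4]
r5 m[φ6→X2] = [1, 2]
r5 m[X7→φ0] = [2688, 5184]
r5 m[X7→φ1] = [2688, 5832]
r5 m[X7→φ2] = [392, 576]
r5 m[X7→φ4] = [2352, 5832]
r5 m[X2→φ2] = [9, 24]
r5 m[X2→φ3] = [5184, 13824]
r5 m[X2→φ5] = [46656, 10368]
r5 m[X2→φ6] = [46656, 20736]
r5 m[X5→φ1] = [1, 1]
r5 m[X8→φ0] = [1, 1]
r5 m[X4→φ3] = [1, 1]
r6 m[φ0→X7] = [7, 9]
r6 m[φ0→X8] = [46656, 25920]
r6 m[φ1→X7] = [7, 8]
r6 m[φ1→X5] = [40824, 46656]
r6 m[φ2→X7] = [48, 81]
r6 m[φ2→X2] = [5184, 1728]
r6 m[φ3→X2] = [9, 3]
r6 m[φ3→X4] = [46656, 36288]
r6 m[φ4→X7] = [8, 8]
r6 m[φ5→X2] = [1, 4]
r6 m[φ6→X2] = [1, 2]
r6 m[X7→φ0] = [2688, 5184]
r6 m[X7→φ1] = [2688, 5832]
r6 m[X7→φ2] = [392, 576]
r6 m[X7→φ4] = [2352, 5832]
r6 m[X2→φ2] = [9, 24]
r6 m[X2→φ3] = [5184, 13824]
r6 m[X2→φ5] = [46656, 10368]
r6 m[X2→φ6] = [46656, 20736]
r6 m[X5→φ1] = [1, 1]
r6 m[X8→φ0] = [1, 1]
r6 m[X4→φ3] = [1, 1]
fixed point reached at round 6
traceback from X7: (X7=1, X2=0, X5=1, X8=0, X4=0), score=46656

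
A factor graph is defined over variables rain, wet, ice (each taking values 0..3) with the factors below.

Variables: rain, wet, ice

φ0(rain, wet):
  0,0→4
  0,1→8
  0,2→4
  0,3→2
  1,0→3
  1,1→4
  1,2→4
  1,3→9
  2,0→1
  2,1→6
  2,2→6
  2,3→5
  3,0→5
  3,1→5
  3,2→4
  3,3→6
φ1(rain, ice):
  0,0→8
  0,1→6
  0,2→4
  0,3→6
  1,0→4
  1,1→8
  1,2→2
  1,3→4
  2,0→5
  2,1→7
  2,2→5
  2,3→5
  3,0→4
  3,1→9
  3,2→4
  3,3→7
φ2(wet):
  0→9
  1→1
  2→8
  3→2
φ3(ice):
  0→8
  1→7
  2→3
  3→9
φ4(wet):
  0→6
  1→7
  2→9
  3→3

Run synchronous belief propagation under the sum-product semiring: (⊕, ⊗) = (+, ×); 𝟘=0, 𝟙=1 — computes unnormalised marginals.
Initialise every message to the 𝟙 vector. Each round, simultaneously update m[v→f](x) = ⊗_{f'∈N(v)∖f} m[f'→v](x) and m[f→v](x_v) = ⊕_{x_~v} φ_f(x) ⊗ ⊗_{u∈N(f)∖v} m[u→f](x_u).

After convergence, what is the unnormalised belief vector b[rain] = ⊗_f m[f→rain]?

b[rain] = [98384, 69160, 83142, 106930]

init: all messages = 𝟙 over 4 values
r1 m[φ0→rain] = [18, 20, 18, 20]
r1 m[φ0→wet] = [13, 23, 18, 22]
r1 m[φ1→rain] = [24, 18, 22, 24]
r1 m[φ1→ice] = [21, 30, 15, 22]
r1 m[φ2→wet] = [9, 1, 8, 2]
r1 m[φ3→ice] = [8, 7, 3, 9]
r1 m[φ4→wet] = [6, 7, 9, 3]
r1 m[rain→φ0] = [1, 1, 1, 1]
r1 m[rain→φ1] = [1, 1, 1, 1]
r1 m[wet→φ0] = [1, 1, 1, 1]
r1 m[wet→φ2] = [1, 1, 1, 1]
r1 m[wet→φ4] = [1, 1, 1, 1]
r1 m[ice→φ1] = [1, 1, 1, 1]
r1 m[ice→φ3] = [1, 1, 1, 1]
r2 m[φ0→rain] = [18, 20, 18, 20]
r2 m[φ0→wet] = [13, 23, 18, 22]
r2 m[φ1→rain] = [24, 18, 22, 24]
r2 m[φ1→ice] = [21, 30, 15, 22]
r2 m[φ2→wet] = [9, 1, 8, 2]
r2 m[φ3→ice] = [8, 7, 3, 9]
r2 m[φ4→wet] = [6, 7, 9, 3]
r2 m[rain→φ0] = [24, 18, 22, 24]
r2 m[rain→φ1] = [18, 20, 18, 20]
r2 m[wet→φ0] = [54, 7, 72, 6]
r2 m[wet→φ2] = [78, 161, 162, 66]
r2 m[wet→φ4] = [117, 23, 144, 44]
r2 m[ice→φ1] = [8, 7, 3, 9]
r2 m[ice→φ3] = [21, 30, 15, 22]
r3 m[φ0→rain] = [572, 532, 558, 629]
r3 m[φ0→wet] = [292, 516, 396, 464]
r3 m[φ1→rain] = [172, 130, 149, 170]
r3 m[φ1→ice] = [394, 574, 282, 418]
r3 m[φ2→wet] = [9, 1, 8, 2]
r3 m[φ3→ice] = [8, 7, 3, 9]
r3 m[φ4→wet] = [6, 7, 9, 3]
r3 m[rain→φ0] = [24, 18, 22, 24]
r3 m[rain→φ1] = [18, 20, 18, 20]
r3 m[wet→φ0] = [54, 7, 72, 6]
r3 m[wet→φ2] = [78, 161, 162, 66]
r3 m[wet→φ4] = [117, 23, 144, 44]
r3 m[ice→φ1] = [8, 7, 3, 9]
r3 m[ice→φ3] = [21, 30, 15, 22]
r4 m[φ0→rain] = [572, 532, 558, 629]
r4 m[φ0→wet] = [292, 516, 396, 464]
r4 m[φ1→rain] = [172, 130, 149, 170]
r4 m[φ1→ice] = [394, 574, 282, 418]
r4 m[φ2→wet] = [9, 1, 8, 2]
r4 m[φ3→ice] = [8, 7, 3, 9]
r4 m[φ4→wet] = [6, 7, 9, 3]
r4 m[rain→φ0] = [172, 130, 149, 170]
r4 m[rain→φ1] = [572, 532, 558, 629]
r4 m[wet→φ0] = [54, 7, 72, 6]
r4 m[wet→φ2] = [1752, 3612, 3564, 1392]
r4 m[wet→φ4] = [2628, 516, 3168, 928]
r4 m[ice→φ1] = [8, 7, 3, 9]
r4 m[ice→φ3] = [394, 574, 282, 418]
r5 m[φ0→rain] = [572, 532, 558, 629]
r5 m[φ0→wet] = [2077, 3640, 2782, 3279]
r5 m[φ1→rain] = [172, 130, 149, 170]
r5 m[φ1→ice] = [12010, 17255, 8658, 12753]
r5 m[φ2→wet] = [9, 1, 8, 2]
r5 m[φ3→ice] = [8, 7, 3, 9]
r5 m[φ4→wet] = [6, 7, 9, 3]
r5 m[rain→φ0] = [172, 130, 149, 170]
r5 m[rain→φ1] = [572, 532, 558, 629]
r5 m[wet→φ0] = [54, 7, 72, 6]
r5 m[wet→φ2] = [1752, 3612, 3564, 1392]
r5 m[wet→φ4] = [2628, 516, 3168, 928]
r5 m[ice→φ1] = [8, 7, 3, 9]
r5 m[ice→φ3] = [394, 574, 282, 418]
r6 m[φ0→rain] = [572, 532, 558, 629]
r6 m[φ0→wet] = [2077, 3640, 2782, 3279]
r6 m[φ1→rain] = [172, 130, 149, 170]
r6 m[φ1→ice] = [12010, 17255, 8658, 12753]
r6 m[φ2→wet] = [9, 1, 8, 2]
r6 m[φ3→ice] = [8, 7, 3, 9]
r6 m[φ4→wet] = [6, 7, 9, 3]
r6 m[rain→φ0] = [172, 130, 149, 170]
r6 m[rain→φ1] = [572, 532, 558, 629]
r6 m[wet→φ0] = [54, 7, 72, 6]
r6 m[wet→φ2] = [12462, 25480, 25038, 9837]
r6 m[wet→φ4] = [18693, 3640, 22256, 6558]
r6 m[ice→φ1] = [8, 7, 3, 9]
r6 m[ice→φ3] = [12010, 17255, 8658, 12753]
r7 m[φ0→rain] = [572, 532, 558, 629]
r7 m[φ0→wet] = [2077, 3640, 2782, 3279]
r7 m[φ1→rain] = [172, 130, 149, 170]
r7 m[φ1→ice] = [12010, 17255, 8658, 12753]
r7 m[φ2→wet] = [9, 1, 8, 2]
r7 m[φ3→ice] = [8, 7, 3, 9]
r7 m[φ4→wet] = [6, 7, 9, 3]
r7 m[rain→φ0] = [172, 130, 149, 170]
r7 m[rain→φ1] = [572, 532, 558, 629]
r7 m[wet→φ0] = [54, 7, 72, 6]
r7 m[wet→φ2] = [12462, 25480, 25038, 9837]
r7 m[wet→φ4] = [18693, 3640, 22256, 6558]
r7 m[ice→φ1] = [8, 7, 3, 9]
r7 m[ice→φ3] = [12010, 17255, 8658, 12753]
fixed point reached at round 7
b[rain] = ⊗ incoming = [98384, 69160, 83142, 106930]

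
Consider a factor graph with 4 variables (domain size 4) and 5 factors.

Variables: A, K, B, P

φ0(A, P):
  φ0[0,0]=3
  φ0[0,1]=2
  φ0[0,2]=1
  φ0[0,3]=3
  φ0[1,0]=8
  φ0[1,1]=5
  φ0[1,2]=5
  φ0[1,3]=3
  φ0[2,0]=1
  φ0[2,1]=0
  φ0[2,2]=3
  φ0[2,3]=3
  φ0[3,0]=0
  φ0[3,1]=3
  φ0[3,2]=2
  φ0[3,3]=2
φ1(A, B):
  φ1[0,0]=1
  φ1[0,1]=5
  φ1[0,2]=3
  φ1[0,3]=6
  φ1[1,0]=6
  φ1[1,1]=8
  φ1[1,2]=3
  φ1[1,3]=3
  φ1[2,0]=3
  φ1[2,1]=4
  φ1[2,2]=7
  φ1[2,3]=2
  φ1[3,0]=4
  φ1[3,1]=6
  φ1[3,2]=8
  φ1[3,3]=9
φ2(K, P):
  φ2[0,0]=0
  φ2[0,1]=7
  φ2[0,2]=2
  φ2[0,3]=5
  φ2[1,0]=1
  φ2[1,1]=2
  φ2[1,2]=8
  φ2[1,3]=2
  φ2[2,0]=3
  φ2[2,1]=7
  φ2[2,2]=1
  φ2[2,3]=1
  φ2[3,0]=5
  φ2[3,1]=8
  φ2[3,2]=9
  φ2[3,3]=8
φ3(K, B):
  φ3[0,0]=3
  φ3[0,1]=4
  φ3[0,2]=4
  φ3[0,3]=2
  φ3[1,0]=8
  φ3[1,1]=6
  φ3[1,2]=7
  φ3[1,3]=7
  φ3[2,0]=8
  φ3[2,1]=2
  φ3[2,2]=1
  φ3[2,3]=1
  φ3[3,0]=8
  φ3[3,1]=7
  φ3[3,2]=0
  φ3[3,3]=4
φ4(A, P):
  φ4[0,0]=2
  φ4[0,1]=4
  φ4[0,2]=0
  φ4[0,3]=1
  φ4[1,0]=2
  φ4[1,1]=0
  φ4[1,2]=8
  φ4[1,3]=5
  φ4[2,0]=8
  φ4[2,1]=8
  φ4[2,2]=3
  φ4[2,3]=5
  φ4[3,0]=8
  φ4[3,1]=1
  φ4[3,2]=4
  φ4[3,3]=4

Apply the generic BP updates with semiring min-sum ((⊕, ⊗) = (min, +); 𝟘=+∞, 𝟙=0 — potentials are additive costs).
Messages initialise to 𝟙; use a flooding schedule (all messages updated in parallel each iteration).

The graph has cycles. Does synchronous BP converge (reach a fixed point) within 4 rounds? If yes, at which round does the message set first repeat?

init: all messages = 𝟙 over 4 values
r1 m[φ0→A] = [1, 3, 0, 0]
r1 m[φ0→P] = [0, 0, 1, 2]
r1 m[φ1→A] = [1, 3, 2, 4]
r1 m[φ1→B] = [1, 4, 3, 2]
r1 m[φ2→K] = [0, 1, 1, 5]
r1 m[φ2→P] = [0, 2, 1, 1]
r1 m[φ3→K] = [2, 6, 1, 0]
r1 m[φ3→B] = [3, 2, 0, 1]
r1 m[φ4→A] = [0, 0, 3, 1]
r1 m[φ4→P] = [2, 0, 0, 1]
r1 m[A→φ0] = [0, 0, 0, 0]
r1 m[A→φ1] = [0, 0, 0, 0]
r1 m[A→φ4] = [0, 0, 0, 0]
r1 m[K→φ2] = [0, 0, 0, 0]
r1 m[K→φ3] = [0, 0, 0, 0]
r1 m[B→φ1] = [0, 0, 0, 0]
r1 m[B→φ3] = [0, 0, 0, 0]
r1 m[P→φ0] = [0, 0, 0, 0]
r1 m[P→φ2] = [0, 0, 0, 0]
r1 m[P→φ4] = [0, 0, 0, 0]
r2 m[φ0→A] = [1, 3, 0, 0]
r2 m[φ0→P] = [0, 0, 1, 2]
r2 m[φ1→A] = [1, 3, 2, 4]
r2 m[φ1→B] = [1, 4, 3, 2]
r2 m[φ2→K] = [0, 1, 1, 5]
r2 m[φ2→P] = [0, 2, 1, 1]
r2 m[φ3→K] = [2, 6, 1, 0]
r2 m[φ3→B] = [3, 2, 0, 1]
r2 m[φ4→A] = [0, 0, 3, 1]
r2 m[φ4→P] = [2, 0, 0, 1]
r2 m[A→φ0] = [1, 3, 5, 5]
r2 m[A→φ1] = [1, 3, 3, 1]
r2 m[A→φ4] = [2, 6, 2, 4]
r2 m[K→φ2] = [2, 6, 1, 0]
r2 m[K→φ3] = [0, 1, 1, 5]
r2 m[B→φ1] = [3, 2, 0, 1]
r2 m[B→φ3] = [1, 4, 3, 2]
r2 m[P→φ0] = [2, 2, 1, 2]
r2 m[P→φ2] = [2, 0, 1, 3]
r2 m[P→φ4] = [0, 2, 2, 3]
r3 m[φ0→A] = [2, 5, 2, 2]
r3 m[φ0→P] = [4, 3, 2, 4]
r3 m[φ1→A] = [3, 3, 3, 7]
r3 m[φ1→B] = [2, 6, 4, 5]
r3 m[φ2→K] = [2, 2, 2, 7]
r3 m[φ2→P] = [2, 8, 2, 2]
r3 m[φ3→K] = [4, 9, 3, 3]
r3 m[φ3→B] = [3, 3, 2, 2]
r3 m[φ4→A] = [2, 2, 5, 3]
r3 m[φ4→P] = [4, 5, 2, 3]
r3 m[A→φ0] = [1, 3, 5, 5]
r3 m[A→φ1] = [1, 3, 3, 1]
r3 m[A→φ4] = [2, 6, 2, 4]
r3 m[K→φ2] = [2, 6, 1, 0]
r3 m[K→φ3] = [0, 1, 1, 5]
r3 m[B→φ1] = [3, 2, 0, 1]
r3 m[B→φ3] = [1, 4, 3, 2]
r3 m[P→φ0] = [2, 2, 1, 2]
r3 m[P→φ2] = [2, 0, 1, 3]
r3 m[P→φ4] = [0, 2, 2, 3]
r4 m[φ0→A] = [2, 5, 2, 2]
r4 m[φ0→P] = [4, 3, 2, 4]
r4 m[φ1→A] = [3, 3, 3, 7]
r4 m[φ1→B] = [2, 6, 4, 5]
r4 m[φ2→K] = [2, 2, 2, 7]
r4 m[φ2→P] = [2, 8, 2, 2]
r4 m[φ3→K] = [4, 9, 3, 3]
r4 m[φ3→B] = [3, 3, 2, 2]
r4 m[φ4→A] = [2, 2, 5, 3]
r4 m[φ4→P] = [4, 5, 2, 3]
r4 m[A→φ0] = [5, 5, 8, 10]
r4 m[A→φ1] = [4, 7, 7, 5]
r4 m[A→φ4] = [5, 8, 5, 9]
r4 m[K→φ2] = [4, 9, 3, 3]
r4 m[K→φ3] = [2, 2, 2, 7]
r4 m[B→φ1] = [3, 3, 2, 2]
r4 m[B→φ3] = [2, 6, 4, 5]
r4 m[P→φ0] = [6, 13, 4, 5]
r4 m[P→φ2] = [8, 8, 4, 7]
r4 m[P→φ4] = [6, 11, 4, 6]
no fixed point within 4 rounds

NOT CONVERGED within 4 rounds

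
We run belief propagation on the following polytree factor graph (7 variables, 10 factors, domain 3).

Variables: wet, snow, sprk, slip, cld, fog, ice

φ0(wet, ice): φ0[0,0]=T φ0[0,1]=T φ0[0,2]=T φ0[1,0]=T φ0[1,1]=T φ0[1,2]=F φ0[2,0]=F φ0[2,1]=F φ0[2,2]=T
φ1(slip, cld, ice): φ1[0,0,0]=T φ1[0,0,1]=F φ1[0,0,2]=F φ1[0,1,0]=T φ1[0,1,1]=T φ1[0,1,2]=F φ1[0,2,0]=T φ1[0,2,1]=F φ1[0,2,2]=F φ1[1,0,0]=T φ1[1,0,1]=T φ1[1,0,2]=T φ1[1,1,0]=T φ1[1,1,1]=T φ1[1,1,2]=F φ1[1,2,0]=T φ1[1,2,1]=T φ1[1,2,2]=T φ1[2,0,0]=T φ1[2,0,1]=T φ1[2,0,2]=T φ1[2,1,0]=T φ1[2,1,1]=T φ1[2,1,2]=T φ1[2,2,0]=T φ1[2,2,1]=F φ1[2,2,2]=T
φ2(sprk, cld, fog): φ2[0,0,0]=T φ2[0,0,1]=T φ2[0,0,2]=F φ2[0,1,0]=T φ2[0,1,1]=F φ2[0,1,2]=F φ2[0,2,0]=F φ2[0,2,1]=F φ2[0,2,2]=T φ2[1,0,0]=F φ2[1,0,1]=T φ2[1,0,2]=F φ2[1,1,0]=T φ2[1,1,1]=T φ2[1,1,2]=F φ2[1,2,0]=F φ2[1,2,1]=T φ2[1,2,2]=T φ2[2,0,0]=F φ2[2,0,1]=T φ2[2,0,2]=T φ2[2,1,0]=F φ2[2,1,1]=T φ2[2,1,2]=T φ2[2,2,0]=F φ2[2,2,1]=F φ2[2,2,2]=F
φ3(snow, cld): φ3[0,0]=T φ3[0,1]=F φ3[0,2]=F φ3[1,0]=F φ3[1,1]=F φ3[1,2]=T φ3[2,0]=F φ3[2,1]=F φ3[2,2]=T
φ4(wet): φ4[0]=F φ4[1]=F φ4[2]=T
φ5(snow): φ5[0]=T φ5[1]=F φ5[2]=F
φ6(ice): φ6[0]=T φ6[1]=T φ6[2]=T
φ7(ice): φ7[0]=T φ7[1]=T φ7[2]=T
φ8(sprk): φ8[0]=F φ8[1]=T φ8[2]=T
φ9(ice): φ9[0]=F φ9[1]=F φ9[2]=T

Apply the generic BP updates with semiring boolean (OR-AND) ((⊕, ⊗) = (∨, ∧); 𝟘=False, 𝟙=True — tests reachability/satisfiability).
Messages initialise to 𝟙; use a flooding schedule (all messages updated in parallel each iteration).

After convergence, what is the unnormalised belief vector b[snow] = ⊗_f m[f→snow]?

b[snow] = [T, F, F]

init: all messages = 𝟙 over 3 values
r1 m[φ0→wet] = [T, T, T]
r1 m[φ0→ice] = [T, T, T]
r1 m[φ1→slip] = [T, T, T]
r1 m[φ1→cld] = [T, T, T]
r1 m[φ1→ice] = [T, T, T]
r1 m[φ2→sprk] = [T, T, T]
r1 m[φ2→cld] = [T, T, T]
r1 m[φ2→fog] = [T, T, T]
r1 m[φ3→snow] = [T, T, T]
r1 m[φ3→cld] = [T, F, T]
r1 m[φ4→wet] = [F, F, T]
r1 m[φ5→snow] = [T, F, F]
r1 m[φ6→ice] = [T, T, T]
r1 m[φ7→ice] = [T, T, T]
r1 m[φ8→sprk] = [F, T, T]
r1 m[φ9→ice] = [F, F, T]
r1 m[wet→φ0] = [T, T, T]
r1 m[wet→φ4] = [T, T, T]
r1 m[snow→φ3] = [T, T, T]
r1 m[snow→φ5] = [T, T, T]
r1 m[sprk→φ2] = [T, T, T]
r1 m[sprk→φ8] = [T, T, T]
r1 m[slip→φ1] = [T, T, T]
r1 m[cld→φ1] = [T, T, T]
r1 m[cld→φ2] = [T, T, T]
r1 m[cld→φ3] = [T, T, T]
r1 m[fog→φ2] = [T, T, T]
r1 m[ice→φ0] = [T, T, T]
r1 m[ice→φ1] = [T, T, T]
r1 m[ice→φ6] = [T, T, T]
r1 m[ice→φ7] = [T, T, T]
r1 m[ice→φ9] = [T, T, T]
r2 m[φ0→wet] = [T, T, T]
r2 m[φ0→ice] = [T, T, T]
r2 m[φ1→slip] = [T, T, T]
r2 m[φ1→cld] = [T, T, T]
r2 m[φ1→ice] = [T, T, T]
r2 m[φ2→sprk] = [T, T, T]
r2 m[φ2→cld] = [T, T, T]
r2 m[φ2→fog] = [T, T, T]
r2 m[φ3→snow] = [T, T, T]
r2 m[φ3→cld] = [T, F, T]
r2 m[φ4→wet] = [F, F, T]
r2 m[φ5→snow] = [T, F, F]
r2 m[φ6→ice] = [T, T, T]
r2 m[φ7→ice] = [T, T, T]
r2 m[φ8→sprk] = [F, T, T]
r2 m[φ9→ice] = [F, F, T]
r2 m[wet→φ0] = [F, F, T]
r2 m[wet→φ4] = [T, T, T]
r2 m[snow→φ3] = [T, F, F]
r2 m[snow→φ5] = [T, T, T]
r2 m[sprk→φ2] = [F, T, T]
r2 m[sprk→φ8] = [T, T, T]
r2 m[slip→φ1] = [T, T, T]
r2 m[cld→φ1] = [T, F, T]
r2 m[cld→φ2] = [T, F, T]
r2 m[cld→φ3] = [T, T, T]
r2 m[fog→φ2] = [T, T, T]
r2 m[ice→φ0] = [F, F, T]
r2 m[ice→φ1] = [F, F, T]
r2 m[ice→φ6] = [F, F, T]
r2 m[ice→φ7] = [F, F, T]
r2 m[ice→φ9] = [T, T, T]
r3 m[φ0→wet] = [T, F, T]
r3 m[φ0→ice] = [F, F, T]
r3 m[φ1→slip] = [F, T, T]
r3 m[φ1→cld] = [T, T, T]
r3 m[φ1→ice] = [T, T, T]
r3 m[φ2→sprk] = [T, T, T]
r3 m[φ2→cld] = [T, T, T]
r3 m[φ2→fog] = [F, T, T]
r3 m[φ3→snow] = [T, T, T]
r3 m[φ3→cld] = [T, F, F]
r3 m[φ4→wet] = [F, F, T]
r3 m[φ5→snow] = [T, F, F]
r3 m[φ6→ice] = [T, T, T]
r3 m[φ7→ice] = [T, T, T]
r3 m[φ8→sprk] = [F, T, T]
r3 m[φ9→ice] = [F, F, T]
r3 m[wet→φ0] = [F, F, T]
r3 m[wet→φ4] = [T, T, T]
r3 m[snow→φ3] = [T, F, F]
r3 m[snow→φ5] = [T, T, T]
r3 m[sprk→φ2] = [F, T, T]
r3 m[sprk→φ8] = [T, T, T]
r3 m[slip→φ1] = [T, T, T]
r3 m[cld→φ1] = [T, F, T]
r3 m[cld→φ2] = [T, F, T]
r3 m[cld→φ3] = [T, T, T]
r3 m[fog→φ2] = [T, T, T]
r3 m[ice→φ0] = [F, F, T]
r3 m[ice→φ1] = [F, F, T]
r3 m[ice→φ6] = [F, F, T]
r3 m[ice→φ7] = [F, F, T]
r3 m[ice→φ9] = [T, T, T]
r4 m[φ0→wet] = [T, F, T]
r4 m[φ0→ice] = [F, F, T]
r4 m[φ1→slip] = [F, T, T]
r4 m[φ1→cld] = [T, T, T]
r4 m[φ1→ice] = [T, T, T]
r4 m[φ2→sprk] = [T, T, T]
r4 m[φ2→cld] = [T, T, T]
r4 m[φ2→fog] = [F, T, T]
r4 m[φ3→snow] = [T, T, T]
r4 m[φ3→cld] = [T, F, F]
r4 m[φ4→wet] = [F, F, T]
r4 m[φ5→snow] = [T, F, F]
r4 m[φ6→ice] = [T, T, T]
r4 m[φ7→ice] = [T, T, T]
r4 m[φ8→sprk] = [F, T, T]
r4 m[φ9→ice] = [F, F, T]
r4 m[wet→φ0] = [F, F, T]
r4 m[wet→φ4] = [T, F, T]
r4 m[snow→φ3] = [T, F, F]
r4 m[snow→φ5] = [T, T, T]
r4 m[sprk→φ2] = [F, T, T]
r4 m[sprk→φ8] = [T, T, T]
r4 m[slip→φ1] = [T, T, T]
r4 m[cld→φ1] = [T, F, F]
r4 m[cld→φ2] = [T, F, F]
r4 m[cld→φ3] = [T, T, T]
r4 m[fog→φ2] = [T, T, T]
r4 m[ice→φ0] = [F, F, T]
r4 m[ice→φ1] = [F, F, T]
r4 m[ice→φ6] = [F, F, T]
r4 m[ice→φ7] = [F, F, T]
r4 m[ice→φ9] = [F, F, T]
r5 m[φ0→wet] = [T, F, T]
r5 m[φ0→ice] = [F, F, T]
r5 m[φ1→slip] = [F, T, T]
r5 m[φ1→cld] = [T, T, T]
r5 m[φ1→ice] = [T, T, T]
r5 m[φ2→sprk] = [T, T, T]
r5 m[φ2→cld] = [T, T, T]
r5 m[φ2→fog] = [F, T, T]
r5 m[φ3→snow] = [T, T, T]
r5 m[φ3→cld] = [T, F, F]
r5 m[φ4→wet] = [F, F, T]
r5 m[φ5→snow] = [T, F, F]
r5 m[φ6→ice] = [T, T, T]
r5 m[φ7→ice] = [T, T, T]
r5 m[φ8→sprk] = [F, T, T]
r5 m[φ9→ice] = [F, F, T]
r5 m[wet→φ0] = [F, F, T]
r5 m[wet→φ4] = [T, F, T]
r5 m[snow→φ3] = [T, F, F]
r5 m[snow→φ5] = [T, T, T]
r5 m[sprk→φ2] = [F, T, T]
r5 m[sprk→φ8] = [T, T, T]
r5 m[slip→φ1] = [T, T, T]
r5 m[cld→φ1] = [T, F, F]
r5 m[cld→φ2] = [T, F, F]
r5 m[cld→φ3] = [T, T, T]
r5 m[fog→φ2] = [T, T, T]
r5 m[ice→φ0] = [F, F, T]
r5 m[ice→φ1] = [F, F, T]
r5 m[ice→φ6] = [F, F, T]
r5 m[ice→φ7] = [F, F, T]
r5 m[ice→φ9] = [F, F, T]
fixed point reached at round 5
b[snow] = ⊗ incoming = [T, F, F]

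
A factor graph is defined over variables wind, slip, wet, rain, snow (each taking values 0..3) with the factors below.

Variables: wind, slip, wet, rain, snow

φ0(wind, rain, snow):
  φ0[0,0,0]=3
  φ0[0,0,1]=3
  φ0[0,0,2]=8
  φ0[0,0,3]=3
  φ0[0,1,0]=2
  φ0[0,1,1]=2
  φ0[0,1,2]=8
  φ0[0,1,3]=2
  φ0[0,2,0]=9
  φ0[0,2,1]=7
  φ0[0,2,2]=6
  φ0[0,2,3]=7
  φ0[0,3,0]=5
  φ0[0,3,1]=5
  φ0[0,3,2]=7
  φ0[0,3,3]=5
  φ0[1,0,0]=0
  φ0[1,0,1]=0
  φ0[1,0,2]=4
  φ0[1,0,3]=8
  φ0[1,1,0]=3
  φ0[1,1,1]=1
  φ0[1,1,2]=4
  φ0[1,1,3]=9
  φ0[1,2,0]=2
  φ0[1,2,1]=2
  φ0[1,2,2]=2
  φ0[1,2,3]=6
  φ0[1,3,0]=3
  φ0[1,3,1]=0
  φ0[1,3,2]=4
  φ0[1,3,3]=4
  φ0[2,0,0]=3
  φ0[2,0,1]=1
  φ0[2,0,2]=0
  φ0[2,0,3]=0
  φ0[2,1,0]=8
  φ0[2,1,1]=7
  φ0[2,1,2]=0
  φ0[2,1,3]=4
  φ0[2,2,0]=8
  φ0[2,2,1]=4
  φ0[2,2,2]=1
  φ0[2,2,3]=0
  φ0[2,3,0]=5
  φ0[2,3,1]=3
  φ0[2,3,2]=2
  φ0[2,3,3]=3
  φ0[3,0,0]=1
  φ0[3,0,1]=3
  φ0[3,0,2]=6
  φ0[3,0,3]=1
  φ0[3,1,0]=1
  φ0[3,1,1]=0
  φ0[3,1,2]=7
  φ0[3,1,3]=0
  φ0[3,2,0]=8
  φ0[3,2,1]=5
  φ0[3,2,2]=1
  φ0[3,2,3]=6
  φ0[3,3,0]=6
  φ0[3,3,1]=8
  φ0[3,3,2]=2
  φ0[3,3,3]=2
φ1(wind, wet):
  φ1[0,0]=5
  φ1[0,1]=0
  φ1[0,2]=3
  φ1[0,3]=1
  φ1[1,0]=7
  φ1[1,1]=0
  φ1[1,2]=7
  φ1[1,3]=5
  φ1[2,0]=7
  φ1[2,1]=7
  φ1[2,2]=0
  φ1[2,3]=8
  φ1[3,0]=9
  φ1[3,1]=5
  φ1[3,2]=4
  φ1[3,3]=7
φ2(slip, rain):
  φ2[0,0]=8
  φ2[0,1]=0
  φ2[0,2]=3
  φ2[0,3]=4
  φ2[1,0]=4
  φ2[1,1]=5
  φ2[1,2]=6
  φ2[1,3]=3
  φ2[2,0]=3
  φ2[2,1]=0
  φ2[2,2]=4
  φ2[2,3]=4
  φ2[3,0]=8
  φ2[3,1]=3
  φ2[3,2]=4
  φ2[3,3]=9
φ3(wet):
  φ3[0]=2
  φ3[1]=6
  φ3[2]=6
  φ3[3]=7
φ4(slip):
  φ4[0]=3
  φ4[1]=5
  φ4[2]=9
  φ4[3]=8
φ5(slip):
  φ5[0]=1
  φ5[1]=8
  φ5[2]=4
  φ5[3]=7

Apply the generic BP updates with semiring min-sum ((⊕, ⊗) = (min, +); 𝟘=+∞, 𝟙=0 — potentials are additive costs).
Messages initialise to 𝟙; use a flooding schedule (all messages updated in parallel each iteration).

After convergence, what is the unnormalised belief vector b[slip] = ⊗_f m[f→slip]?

init: all messages = 𝟙 over 4 values
r1 m[φ0→wind] = [2, 0, 0, 0]
r1 m[φ0→rain] = [0, 0, 0, 0]
r1 m[φ0→snow] = [0, 0, 0, 0]
r1 m[φ1→wind] = [0, 0, 0, 4]
r1 m[φ1→wet] = [5, 0, 0, 1]
r1 m[φ2→slip] = [0, 3, 0, 3]
r1 m[φ2→rain] = [3, 0, 3, 3]
r1 m[φ3→wet] = [2, 6, 6, 7]
r1 m[φ4→slip] = [3, 5, 9, 8]
r1 m[φ5→slip] = [1, 8, 4, 7]
r1 m[wind→φ0] = [0, 0, 0, 0]
r1 m[wind→φ1] = [0, 0, 0, 0]
r1 m[slip→φ2] = [0, 0, 0, 0]
r1 m[slip→φ4] = [0, 0, 0, 0]
r1 m[slip→φ5] = [0, 0, 0, 0]
r1 m[wet→φ1] = [0, 0, 0, 0]
r1 m[wet→φ3] = [0, 0, 0, 0]
r1 m[rain→φ0] = [0, 0, 0, 0]
r1 m[rain→φ2] = [0, 0, 0, 0]
r1 m[snow→φ0] = [0, 0, 0, 0]
r2 m[φ0→wind] = [2, 0, 0, 0]
r2 m[φ0→rain] = [0, 0, 0, 0]
r2 m[φ0→snow] = [0, 0, 0, 0]
r2 m[φ1→wind] = [0, 0, 0, 4]
r2 m[φ1→wet] = [5, 0, 0, 1]
r2 m[φ2→slip] = [0, 3, 0, 3]
r2 m[φ2→rain] = [3, 0, 3, 3]
r2 m[φ3→wet] = [2, 6, 6, 7]
r2 m[φ4→slip] = [3, 5, 9, 8]
r2 m[φ5→slip] = [1, 8, 4, 7]
r2 m[wind→φ0] = [0, 0, 0, 4]
r2 m[wind→φ1] = [2, 0, 0, 0]
r2 m[slip→φ2] = [4, 13, 13, 15]
r2 m[slip→φ4] = [1, 11, 4, 10]
r2 m[slip→φ5] = [3, 8, 9, 11]
r2 m[wet→φ1] = [2, 6, 6, 7]
r2 m[wet→φ3] = [5, 0, 0, 1]
r2 m[rain→φ0] = [3, 0, 3, 3]
r2 m[rain→φ2] = [0, 0, 0, 0]
r2 m[snow→φ0] = [0, 0, 0, 0]
r3 m[φ0→wind] = [2, 1, 0, 0]
r3 m[φ0→rain] = [0, 0, 0, 0]
r3 m[φ0→snow] = [2, 1, 0, 2]
r3 m[φ1→wind] = [6, 6, 6, 10]
r3 m[φ1→wet] = [7, 0, 0, 3]
r3 m[φ2→slip] = [0, 3, 0, 3]
r3 m[φ2→rain] = [12, 4, 7, 8]
r3 m[φ3→wet] = [2, 6, 6, 7]
r3 m[φ4→slip] = [3, 5, 9, 8]
r3 m[φ5→slip] = [1, 8, 4, 7]
r3 m[wind→φ0] = [0, 0, 0, 4]
r3 m[wind→φ1] = [2, 0, 0, 0]
r3 m[slip→φ2] = [4, 13, 13, 15]
r3 m[slip→φ4] = [1, 11, 4, 10]
r3 m[slip→φ5] = [3, 8, 9, 11]
r3 m[wet→φ1] = [2, 6, 6, 7]
r3 m[wet→φ3] = [5, 0, 0, 1]
r3 m[rain→φ0] = [3, 0, 3, 3]
r3 m[rain→φ2] = [0, 0, 0, 0]
r3 m[snow→φ0] = [0, 0, 0, 0]
r4 m[φ0→wind] = [2, 1, 0, 0]
r4 m[φ0→rain] = [0, 0, 0, 0]
r4 m[φ0→snow] = [2, 1, 0, 2]
r4 m[φ1→wind] = [6, 6, 6, 10]
r4 m[φ1→wet] = [7, 0, 0, 3]
r4 m[φ2→slip] = [0, 3, 0, 3]
r4 m[φ2→rain] = [12, 4, 7, 8]
r4 m[φ3→wet] = [2, 6, 6, 7]
r4 m[φ4→slip] = [3, 5, 9, 8]
r4 m[φ5→slip] = [1, 8, 4, 7]
r4 m[wind→φ0] = [6, 6, 6, 10]
r4 m[wind→φ1] = [2, 1, 0, 0]
r4 m[slip→φ2] = [4, 13, 13, 15]
r4 m[slip→φ4] = [1, 11, 4, 10]
r4 m[slip→φ5] = [3, 8, 9, 11]
r4 m[wet→φ1] = [2, 6, 6, 7]
r4 m[wet→φ3] = [7, 0, 0, 3]
r4 m[rain→φ0] = [12, 4, 7, 8]
r4 m[rain→φ2] = [0, 0, 0, 0]
r4 m[snow→φ0] = [0, 0, 0, 0]
r5 m[φ0→wind] = [6, 5, 4, 4]
r5 m[φ0→rain] = [6, 6, 6, 6]
r5 m[φ0→snow] = [12, 11, 10, 12]
r5 m[φ1→wind] = [6, 6, 6, 10]
r5 m[φ1→wet] = [7, 1, 0, 3]
r5 m[φ2→slip] = [0, 3, 0, 3]
r5 m[φ2→rain] = [12, 4, 7, 8]
r5 m[φ3→wet] = [2, 6, 6, 7]
r5 m[φ4→slip] = [3, 5, 9, 8]
r5 m[φ5→slip] = [1, 8, 4, 7]
r5 m[wind→φ0] = [6, 6, 6, 10]
r5 m[wind→φ1] = [2, 1, 0, 0]
r5 m[slip→φ2] = [4, 13, 13, 15]
r5 m[slip→φ4] = [1, 11, 4, 10]
r5 m[slip→φ5] = [3, 8, 9, 11]
r5 m[wet→φ1] = [2, 6, 6, 7]
r5 m[wet→φ3] = [7, 0, 0, 3]
r5 m[rain→φ0] = [12, 4, 7, 8]
r5 m[rain→φ2] = [0, 0, 0, 0]
r5 m[snow→φ0] = [0, 0, 0, 0]
r6 m[φ0→wind] = [6, 5, 4, 4]
r6 m[φ0→rain] = [6, 6, 6, 6]
r6 m[φ0→snow] = [12, 11, 10, 12]
r6 m[φ1→wind] = [6, 6, 6, 10]
r6 m[φ1→wet] = [7, 1, 0, 3]
r6 m[φ2→slip] = [0, 3, 0, 3]
r6 m[φ2→rain] = [12, 4, 7, 8]
r6 m[φ3→wet] = [2, 6, 6, 7]
r6 m[φ4→slip] = [3, 5, 9, 8]
r6 m[φ5→slip] = [1, 8, 4, 7]
r6 m[wind→φ0] = [6, 6, 6, 10]
r6 m[wind→φ1] = [6, 5, 4, 4]
r6 m[slip→φ2] = [4, 13, 13, 15]
r6 m[slip→φ4] = [1, 11, 4, 10]
r6 m[slip→φ5] = [3, 8, 9, 11]
r6 m[wet→φ1] = [2, 6, 6, 7]
r6 m[wet→φ3] = [7, 1, 0, 3]
r6 m[rain→φ0] = [12, 4, 7, 8]
r6 m[rain→φ2] = [6, 6, 6, 6]
r6 m[snow→φ0] = [0, 0, 0, 0]
r7 m[φ0→wind] = [6, 5, 4, 4]
r7 m[φ0→rain] = [6, 6, 6, 6]
r7 m[φ0→snow] = [12, 11, 10, 12]
r7 m[φ1→wind] = [6, 6, 6, 10]
r7 m[φ1→wet] = [11, 5, 4, 7]
r7 m[φ2→slip] = [6, 9, 6, 9]
r7 m[φ2→rain] = [12, 4, 7, 8]
r7 m[φ3→wet] = [2, 6, 6, 7]
r7 m[φ4→slip] = [3, 5, 9, 8]
r7 m[φ5→slip] = [1, 8, 4, 7]
r7 m[wind→φ0] = [6, 6, 6, 10]
r7 m[wind→φ1] = [6, 5, 4, 4]
r7 m[slip→φ2] = [4, 13, 13, 15]
r7 m[slip→φ4] = [1, 11, 4, 10]
r7 m[slip→φ5] = [3, 8, 9, 11]
r7 m[wet→φ1] = [2, 6, 6, 7]
r7 m[wet→φ3] = [7, 1, 0, 3]
r7 m[rain→φ0] = [12, 4, 7, 8]
r7 m[rain→φ2] = [6, 6, 6, 6]
r7 m[snow→φ0] = [0, 0, 0, 0]
r8 m[φ0→wind] = [6, 5, 4, 4]
r8 m[φ0→rain] = [6, 6, 6, 6]
r8 m[φ0→snow] = [12, 11, 10, 12]
r8 m[φ1→wind] = [6, 6, 6, 10]
r8 m[φ1→wet] = [11, 5, 4, 7]
r8 m[φ2→slip] = [6, 9, 6, 9]
r8 m[φ2→rain] = [12, 4, 7, 8]
r8 m[φ3→wet] = [2, 6, 6, 7]
r8 m[φ4→slip] = [3, 5, 9, 8]
r8 m[φ5→slip] = [1, 8, 4, 7]
r8 m[wind→φ0] = [6, 6, 6, 10]
r8 m[wind→φ1] = [6, 5, 4, 4]
r8 m[slip→φ2] = [4, 13, 13, 15]
r8 m[slip→φ4] = [7, 17, 10, 16]
r8 m[slip→φ5] = [9, 14, 15, 17]
r8 m[wet→φ1] = [2, 6, 6, 7]
r8 m[wet→φ3] = [11, 5, 4, 7]
r8 m[rain→φ0] = [12, 4, 7, 8]
r8 m[rain→φ2] = [6, 6, 6, 6]
r8 m[snow→φ0] = [0, 0, 0, 0]
r9 m[φ0→wind] = [6, 5, 4, 4]
r9 m[φ0→rain] = [6, 6, 6, 6]
r9 m[φ0→snow] = [12, 11, 10, 12]
r9 m[φ1→wind] = [6, 6, 6, 10]
r9 m[φ1→wet] = [11, 5, 4, 7]
r9 m[φ2→slip] = [6, 9, 6, 9]
r9 m[φ2→rain] = [12, 4, 7, 8]
r9 m[φ3→wet] = [2, 6, 6, 7]
r9 m[φ4→slip] = [3, 5, 9, 8]
r9 m[φ5→slip] = [1, 8, 4, 7]
r9 m[wind→φ0] = [6, 6, 6, 10]
r9 m[wind→φ1] = [6, 5, 4, 4]
r9 m[slip→φ2] = [4, 13, 13, 15]
r9 m[slip→φ4] = [7, 17, 10, 16]
r9 m[slip→φ5] = [9, 14, 15, 17]
r9 m[wet→φ1] = [2, 6, 6, 7]
r9 m[wet→φ3] = [11, 5, 4, 7]
r9 m[rain→φ0] = [12, 4, 7, 8]
r9 m[rain→φ2] = [6, 6, 6, 6]
r9 m[snow→φ0] = [0, 0, 0, 0]
fixed point reached at round 9
b[slip] = ⊗ incoming = [10, 22, 19, 24]

b[slip] = [10, 22, 19, 24]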